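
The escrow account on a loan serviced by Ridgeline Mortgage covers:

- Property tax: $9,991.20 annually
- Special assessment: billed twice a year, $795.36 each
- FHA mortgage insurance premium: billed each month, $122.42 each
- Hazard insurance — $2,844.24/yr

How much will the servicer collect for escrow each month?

Property tax: $9,991.20/yr
Special assessment: $795.36 × 2 = $1,590.72/yr
FHA mortgage insurance premium: $122.42 × 12 = $1,469.04/yr
Hazard insurance: $2,844.24/yr
Yearly total = $15,895.20
Monthly = $15,895.20 ÷ 12 = $1,324.60

$1,324.60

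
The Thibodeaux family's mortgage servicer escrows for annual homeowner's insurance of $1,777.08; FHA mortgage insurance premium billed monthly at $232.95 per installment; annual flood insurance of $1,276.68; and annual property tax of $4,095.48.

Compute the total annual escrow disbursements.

$9,944.64

Homeowner's insurance — $1,777.08 per year
FHA mortgage insurance premium — $232.95 × 12 = $2,795.40 per year
Flood insurance — $1,276.68 per year
Property tax — $4,095.48 per year
Yearly total = $1,777.08 + $2,795.40 + $1,276.68 + $4,095.48 = $9,944.64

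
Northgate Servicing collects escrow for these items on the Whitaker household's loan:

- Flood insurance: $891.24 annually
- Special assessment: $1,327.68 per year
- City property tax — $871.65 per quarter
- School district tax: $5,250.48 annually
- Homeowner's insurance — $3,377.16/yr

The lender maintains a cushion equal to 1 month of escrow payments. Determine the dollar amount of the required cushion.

$1,194.43

Flood insurance — $891.24 annually
Special assessment — $1,327.68 annually
City property tax — $871.65 × 4 = $3,486.60 annually
School district tax — $5,250.48 annually
Homeowner's insurance — $3,377.16 annually
Total per year = $14,333.16
Monthly escrow = $14,333.16 ÷ 12 = $1,194.43
Reserve = 1 × $1,194.43 = $1,194.43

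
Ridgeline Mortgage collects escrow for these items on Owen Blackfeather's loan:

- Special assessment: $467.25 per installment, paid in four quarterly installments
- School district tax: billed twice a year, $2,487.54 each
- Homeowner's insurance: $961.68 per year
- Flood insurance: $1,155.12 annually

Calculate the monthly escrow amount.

$746.74

Special assessment = $467.25 × 4 = $1,869.00
School district tax = $2,487.54 × 2 = $4,975.08
Homeowner's insurance = $961.68
Flood insurance = $1,155.12
Total annual escrow = $8,960.88
Monthly escrow = $8,960.88 / 12 = $746.74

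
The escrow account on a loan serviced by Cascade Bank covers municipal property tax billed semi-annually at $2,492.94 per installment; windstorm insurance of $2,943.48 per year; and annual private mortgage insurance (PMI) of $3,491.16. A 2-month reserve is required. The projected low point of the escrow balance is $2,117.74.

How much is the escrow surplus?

$214.32

Municipal property tax = $2,492.94 × 2 = $4,985.88/yr
Windstorm insurance = $2,943.48/yr
Private mortgage insurance (PMI) = $3,491.16/yr
Total per year = $4,985.88 + $2,943.48 + $3,491.16 = $11,420.52
Base monthly escrow = $11,420.52 ÷ 12 = $951.71
Required cushion = 2 × $951.71 = $1,903.42
Excess over cushion: $2,117.74 − $1,903.42 = $214.32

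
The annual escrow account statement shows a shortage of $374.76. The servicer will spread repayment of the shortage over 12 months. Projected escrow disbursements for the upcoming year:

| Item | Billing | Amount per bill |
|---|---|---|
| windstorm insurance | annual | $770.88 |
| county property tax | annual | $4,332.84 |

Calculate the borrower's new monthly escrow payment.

Windstorm insurance = $770.88
County property tax = $4,332.84
Total annual escrow = $770.88 + $4,332.84 = $5,103.72
Monthly escrow = $5,103.72 ÷ 12 = $425.31
Shortage per month = $374.76 / 12 = $31.23
Adjusted monthly = $425.31 + $31.23 = $456.54

$456.54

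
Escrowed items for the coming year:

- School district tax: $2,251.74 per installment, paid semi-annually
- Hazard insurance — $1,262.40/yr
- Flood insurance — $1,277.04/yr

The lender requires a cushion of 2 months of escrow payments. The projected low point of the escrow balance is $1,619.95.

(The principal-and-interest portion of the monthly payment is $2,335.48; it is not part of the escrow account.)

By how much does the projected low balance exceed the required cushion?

$446.13

School district tax = $2,251.74 × 2 = $4,503.48
Hazard insurance = $1,262.40
Flood insurance = $1,277.04
Yearly total = $7,042.92
Base monthly escrow = $7,042.92 / 12 = $586.91
Cushion = 2 × $586.91 = $1,173.82
Surplus = $1,619.95 − $1,173.82 = $446.13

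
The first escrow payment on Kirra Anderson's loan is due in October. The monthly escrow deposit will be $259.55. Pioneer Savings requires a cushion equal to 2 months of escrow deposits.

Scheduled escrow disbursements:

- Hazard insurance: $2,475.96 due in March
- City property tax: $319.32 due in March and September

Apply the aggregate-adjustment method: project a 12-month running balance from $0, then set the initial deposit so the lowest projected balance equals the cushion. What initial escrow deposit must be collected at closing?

Cushion = 2 × $259.55 = $519.10
Trial balance (start $0, +$259.55 each month, − disbursements):
  Oct: +$259.55 → $259.55
  Nov: +$259.55 → $519.10
  Dec: +$259.55 → $778.65
  Jan: +$259.55 → $1,038.20
  Feb: +$259.55 → $1,297.75
  Mar: +$259.55 − $2,795.28 → -$1,237.98
  Apr: +$259.55 → -$978.43
  May: +$259.55 → -$718.88
  Jun: +$259.55 → -$459.33
  Jul: +$259.55 → -$199.78
  Aug: +$259.55 → $59.77
  Sep: +$259.55 − $319.32 → $0.00
Lowest trial balance = -$1,237.98 (Mar)
Initial deposit = cushion − low point = $519.10 − (-$1,237.98) = $1,757.08

$1,757.08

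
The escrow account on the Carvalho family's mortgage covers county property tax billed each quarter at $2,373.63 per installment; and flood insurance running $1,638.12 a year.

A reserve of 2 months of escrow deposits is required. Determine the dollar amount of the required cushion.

County property tax = $2,373.63 × 4 = $9,494.52/yr
Flood insurance = $1,638.12/yr
Total annual escrow = $9,494.52 + $1,638.12 = $11,132.64
Monthly escrow = $11,132.64 ÷ 12 = $927.72
Required cushion = 2 × $927.72 = $1,855.44

$1,855.44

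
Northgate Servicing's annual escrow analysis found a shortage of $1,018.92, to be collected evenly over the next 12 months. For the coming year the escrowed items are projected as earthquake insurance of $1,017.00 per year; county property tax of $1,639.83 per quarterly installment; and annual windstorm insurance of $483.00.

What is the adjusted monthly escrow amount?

Earthquake insurance — $1,017.00 per year
County property tax — $1,639.83 × 4 = $6,559.32 per year
Windstorm insurance — $483.00 per year
Total per year = $8,059.32
Per month = $8,059.32 ÷ 12 = $671.61
Monthly shortage recovery: $1,018.92 ÷ 12 = $84.91
New monthly escrow = $671.61 + $84.91 = $756.52

$756.52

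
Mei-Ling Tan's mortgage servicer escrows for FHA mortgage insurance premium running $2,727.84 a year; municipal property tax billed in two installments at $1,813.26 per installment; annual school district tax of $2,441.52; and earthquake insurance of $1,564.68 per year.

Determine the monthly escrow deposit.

$863.38

FHA mortgage insurance premium — $2,727.84 annually
Municipal property tax — $1,813.26 × 2 = $3,626.52 annually
School district tax — $2,441.52 annually
Earthquake insurance — $1,564.68 annually
Total per year = $2,727.84 + $3,626.52 + $2,441.52 + $1,564.68 = $10,360.56
Monthly escrow = $10,360.56 / 12 = $863.38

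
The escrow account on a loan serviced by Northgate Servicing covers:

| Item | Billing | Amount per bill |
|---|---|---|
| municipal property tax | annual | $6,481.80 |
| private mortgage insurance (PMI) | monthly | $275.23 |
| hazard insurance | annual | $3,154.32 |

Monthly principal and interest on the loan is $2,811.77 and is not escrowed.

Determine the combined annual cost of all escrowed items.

$12,938.88

Municipal property tax — $6,481.80 per year
Private mortgage insurance (PMI) — $275.23 × 12 = $3,302.76 per year
Hazard insurance — $3,154.32 per year
Annual escrow total = $6,481.80 + $3,302.76 + $3,154.32 = $12,938.88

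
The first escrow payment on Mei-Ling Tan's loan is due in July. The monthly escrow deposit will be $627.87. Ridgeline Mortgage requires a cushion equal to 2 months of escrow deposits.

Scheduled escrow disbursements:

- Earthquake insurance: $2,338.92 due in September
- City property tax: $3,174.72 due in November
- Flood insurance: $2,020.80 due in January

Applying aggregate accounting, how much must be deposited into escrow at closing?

Cushion = 2 × $627.87 = $1,255.74
Trial balance (start $0, +$627.87 each month, − disbursements):
  Jul: +$627.87 → $627.87
  Aug: +$627.87 → $1,255.74
  Sep: +$627.87 − $2,338.92 → -$455.31
  Oct: +$627.87 → $172.56
  Nov: +$627.87 − $3,174.72 → -$2,374.29
  Dec: +$627.87 → -$1,746.42
  Jan: +$627.87 − $2,020.80 → -$3,139.35
  Feb: +$627.87 → -$2,511.48
  Mar: +$627.87 → -$1,883.61
  Apr: +$627.87 → -$1,255.74
  May: +$627.87 → -$627.87
  Jun: +$627.87 → $0.00
Lowest trial balance = -$3,139.35 (Jan)
Initial deposit = cushion − low point = $1,255.74 − (-$3,139.35) = $4,395.09

$4,395.09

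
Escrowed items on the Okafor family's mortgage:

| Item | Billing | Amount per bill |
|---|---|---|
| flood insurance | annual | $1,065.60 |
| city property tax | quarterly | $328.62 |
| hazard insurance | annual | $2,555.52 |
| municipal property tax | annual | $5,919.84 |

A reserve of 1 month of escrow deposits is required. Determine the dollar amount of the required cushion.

$904.62

Flood insurance — $1,065.60/yr
City property tax — $328.62 × 4 = $1,314.48/yr
Hazard insurance — $2,555.52/yr
Municipal property tax — $5,919.84/yr
Yearly total = $10,855.44
Monthly escrow = $10,855.44 / 12 = $904.62
Required cushion = 1 × $904.62 = $904.62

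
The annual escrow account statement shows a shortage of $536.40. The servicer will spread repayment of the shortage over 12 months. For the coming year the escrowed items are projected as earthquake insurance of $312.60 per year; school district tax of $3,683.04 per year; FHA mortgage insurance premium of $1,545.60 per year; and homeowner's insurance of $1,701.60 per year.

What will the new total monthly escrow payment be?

Earthquake insurance: $312.60
School district tax: $3,683.04
FHA mortgage insurance premium: $1,545.60
Homeowner's insurance: $1,701.60
Yearly total = $7,242.84
Monthly escrow = $7,242.84 ÷ 12 = $603.57
Shortage spread = $536.40 / 12 = $44.70/mo
New monthly escrow = $603.57 + $44.70 = $648.27

$648.27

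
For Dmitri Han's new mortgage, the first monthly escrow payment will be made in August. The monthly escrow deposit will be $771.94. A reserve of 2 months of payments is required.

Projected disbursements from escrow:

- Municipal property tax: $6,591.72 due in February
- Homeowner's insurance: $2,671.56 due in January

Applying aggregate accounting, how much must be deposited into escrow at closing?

$5,403.58

Cushion = 2 × $771.94 = $1,543.88
Trial balance (start $0, +$771.94 each month, − disbursements):
  Aug: +$771.94 → $771.94
  Sep: +$771.94 → $1,543.88
  Oct: +$771.94 → $2,315.82
  Nov: +$771.94 → $3,087.76
  Dec: +$771.94 → $3,859.70
  Jan: +$771.94 − $2,671.56 → $1,960.08
  Feb: +$771.94 − $6,591.72 → -$3,859.70
  Mar: +$771.94 → -$3,087.76
  Apr: +$771.94 → -$2,315.82
  May: +$771.94 → -$1,543.88
  Jun: +$771.94 → -$771.94
  Jul: +$771.94 → $0.00
Lowest trial balance = -$3,859.70 (Feb)
Initial deposit = cushion − low point = $1,543.88 − (-$3,859.70) = $5,403.58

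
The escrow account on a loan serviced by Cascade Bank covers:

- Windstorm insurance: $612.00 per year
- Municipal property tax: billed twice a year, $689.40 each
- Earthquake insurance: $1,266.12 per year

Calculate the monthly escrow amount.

Windstorm insurance: $612.00 annually
Municipal property tax: $689.40 × 2 = $1,378.80 annually
Earthquake insurance: $1,266.12 annually
Total per year = $3,256.92
Monthly escrow = $3,256.92 ÷ 12 = $271.41

$271.41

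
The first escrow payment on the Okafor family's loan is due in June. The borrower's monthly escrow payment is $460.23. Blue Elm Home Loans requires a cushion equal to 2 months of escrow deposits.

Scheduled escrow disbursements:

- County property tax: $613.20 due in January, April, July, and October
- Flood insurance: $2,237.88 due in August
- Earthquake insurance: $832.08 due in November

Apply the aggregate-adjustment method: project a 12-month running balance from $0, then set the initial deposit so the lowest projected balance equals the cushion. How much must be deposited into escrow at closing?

Cushion = 2 × $460.23 = $920.46
Trial balance (start $0, +$460.23 each month, − disbursements):
  Jun: +$460.23 → $460.23
  Jul: +$460.23 − $613.20 → $307.26
  Aug: +$460.23 − $2,237.88 → -$1,470.39
  Sep: +$460.23 → -$1,010.16
  Oct: +$460.23 − $613.20 → -$1,163.13
  Nov: +$460.23 − $832.08 → -$1,534.98
  Dec: +$460.23 → -$1,074.75
  Jan: +$460.23 − $613.20 → -$1,227.72
  Feb: +$460.23 → -$767.49
  Mar: +$460.23 → -$307.26
  Apr: +$460.23 − $613.20 → -$460.23
  May: +$460.23 → $0.00
Lowest trial balance = -$1,534.98 (Nov)
Initial deposit = cushion − low point = $920.46 − (-$1,534.98) = $2,455.44

$2,455.44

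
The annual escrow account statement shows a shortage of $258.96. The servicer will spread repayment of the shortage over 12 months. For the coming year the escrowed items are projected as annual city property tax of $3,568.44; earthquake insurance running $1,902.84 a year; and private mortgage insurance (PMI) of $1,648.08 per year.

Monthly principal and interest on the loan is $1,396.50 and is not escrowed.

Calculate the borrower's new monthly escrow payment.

City property tax: $3,568.44
Earthquake insurance: $1,902.84
Private mortgage insurance (PMI): $1,648.08
Total annual escrow = $3,568.44 + $1,902.84 + $1,648.08 = $7,119.36
Base monthly escrow = $7,119.36 ÷ 12 = $593.28
Shortage per month = $258.96 ÷ 12 = $21.58
New monthly escrow = $593.28 + $21.58 = $614.86

$614.86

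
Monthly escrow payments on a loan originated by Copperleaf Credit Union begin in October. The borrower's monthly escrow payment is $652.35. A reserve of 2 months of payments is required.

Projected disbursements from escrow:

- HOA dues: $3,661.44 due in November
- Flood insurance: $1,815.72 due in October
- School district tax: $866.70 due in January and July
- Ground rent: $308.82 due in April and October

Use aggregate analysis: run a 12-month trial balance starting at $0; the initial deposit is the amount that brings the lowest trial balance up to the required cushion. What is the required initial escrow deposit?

$5,785.98

Cushion = 2 × $652.35 = $1,304.70
Trial balance (start $0, +$652.35 each month, − disbursements):
  Oct: +$652.35 − $2,124.54 → -$1,472.19
  Nov: +$652.35 − $3,661.44 → -$4,481.28
  Dec: +$652.35 → -$3,828.93
  Jan: +$652.35 − $866.70 → -$4,043.28
  Feb: +$652.35 → -$3,390.93
  Mar: +$652.35 → -$2,738.58
  Apr: +$652.35 − $308.82 → -$2,395.05
  May: +$652.35 → -$1,742.70
  Jun: +$652.35 → -$1,090.35
  Jul: +$652.35 − $866.70 → -$1,304.70
  Aug: +$652.35 → -$652.35
  Sep: +$652.35 → $0.00
Lowest trial balance = -$4,481.28 (Nov)
Initial deposit = cushion − low point = $1,304.70 − (-$4,481.28) = $5,785.98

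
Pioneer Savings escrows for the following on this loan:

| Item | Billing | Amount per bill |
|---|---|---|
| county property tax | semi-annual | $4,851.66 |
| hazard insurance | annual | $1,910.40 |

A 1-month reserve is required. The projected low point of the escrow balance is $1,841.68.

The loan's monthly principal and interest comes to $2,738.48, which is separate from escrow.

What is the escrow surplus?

County property tax — $4,851.66 × 2 = $9,703.32 per year
Hazard insurance — $1,910.40 per year
Total per year = $9,703.32 + $1,910.40 = $11,613.72
Per month = $11,613.72 / 12 = $967.81
Required cushion = 1 × $967.81 = $967.81
Surplus = $1,841.68 − $967.81 = $873.87

$873.87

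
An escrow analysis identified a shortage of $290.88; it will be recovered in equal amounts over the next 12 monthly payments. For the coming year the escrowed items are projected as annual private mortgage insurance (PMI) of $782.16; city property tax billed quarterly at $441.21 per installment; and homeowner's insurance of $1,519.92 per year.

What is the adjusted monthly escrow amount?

$363.15

Private mortgage insurance (PMI) — $782.16
City property tax — $441.21 × 4 = $1,764.84
Homeowner's insurance — $1,519.92
Annual escrow total = $4,066.92
Monthly escrow = $4,066.92 / 12 = $338.91
Shortage spread = $290.88 ÷ 12 = $24.24/mo
Adjusted monthly = $338.91 + $24.24 = $363.15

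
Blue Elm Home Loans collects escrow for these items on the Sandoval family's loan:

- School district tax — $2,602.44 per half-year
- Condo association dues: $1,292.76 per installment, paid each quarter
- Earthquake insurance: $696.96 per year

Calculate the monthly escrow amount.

$922.74

School district tax = $2,602.44 × 2 = $5,204.88/yr
Condo association dues = $1,292.76 × 4 = $5,171.04/yr
Earthquake insurance = $696.96/yr
Yearly total = $5,204.88 + $5,171.04 + $696.96 = $11,072.88
Monthly = $11,072.88 ÷ 12 = $922.74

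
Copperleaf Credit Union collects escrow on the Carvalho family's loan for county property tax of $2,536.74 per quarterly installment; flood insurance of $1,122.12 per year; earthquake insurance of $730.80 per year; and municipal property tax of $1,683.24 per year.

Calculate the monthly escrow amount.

$1,140.26

County property tax — $2,536.74 × 4 = $10,146.96 annually
Flood insurance — $1,122.12 annually
Earthquake insurance — $730.80 annually
Municipal property tax — $1,683.24 annually
Combined annual = $13,683.12
Base monthly escrow = $13,683.12 / 12 = $1,140.26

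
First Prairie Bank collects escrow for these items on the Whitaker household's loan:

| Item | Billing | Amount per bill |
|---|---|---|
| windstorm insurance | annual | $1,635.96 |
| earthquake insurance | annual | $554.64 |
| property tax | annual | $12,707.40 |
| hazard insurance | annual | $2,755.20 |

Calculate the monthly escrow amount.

$1,471.10

Windstorm insurance: $1,635.96
Earthquake insurance: $554.64
Property tax: $12,707.40
Hazard insurance: $2,755.20
Total annual escrow = $1,635.96 + $554.64 + $12,707.40 + $2,755.20 = $17,653.20
Per month = $17,653.20 ÷ 12 = $1,471.10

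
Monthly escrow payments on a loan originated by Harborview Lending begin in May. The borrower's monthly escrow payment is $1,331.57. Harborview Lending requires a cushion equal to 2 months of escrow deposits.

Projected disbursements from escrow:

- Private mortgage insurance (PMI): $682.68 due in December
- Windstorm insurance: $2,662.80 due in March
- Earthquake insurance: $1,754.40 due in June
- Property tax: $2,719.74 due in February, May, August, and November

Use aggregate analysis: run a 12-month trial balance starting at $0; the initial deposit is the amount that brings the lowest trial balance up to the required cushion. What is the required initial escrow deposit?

$4,530.74

Cushion = 2 × $1,331.57 = $2,663.14
Trial balance (start $0, +$1,331.57 each month, − disbursements):
  May: +$1,331.57 − $2,719.74 → -$1,388.17
  Jun: +$1,331.57 − $1,754.40 → -$1,811.00
  Jul: +$1,331.57 → -$479.43
  Aug: +$1,331.57 − $2,719.74 → -$1,867.60
  Sep: +$1,331.57 → -$536.03
  Oct: +$1,331.57 → $795.54
  Nov: +$1,331.57 − $2,719.74 → -$592.63
  Dec: +$1,331.57 − $682.68 → $56.26
  Jan: +$1,331.57 → $1,387.83
  Feb: +$1,331.57 − $2,719.74 → -$0.34
  Mar: +$1,331.57 − $2,662.80 → -$1,331.57
  Apr: +$1,331.57 → $0.00
Lowest trial balance = -$1,867.60 (Aug)
Initial deposit = cushion − low point = $2,663.14 − (-$1,867.60) = $4,530.74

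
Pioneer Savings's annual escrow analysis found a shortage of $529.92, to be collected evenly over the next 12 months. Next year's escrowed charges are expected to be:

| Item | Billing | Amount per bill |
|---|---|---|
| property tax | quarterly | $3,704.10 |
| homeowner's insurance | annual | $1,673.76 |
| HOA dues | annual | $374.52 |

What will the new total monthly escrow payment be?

$1,449.55

Property tax — $3,704.10 × 4 = $14,816.40/yr
Homeowner's insurance — $1,673.76/yr
HOA dues — $374.52/yr
Combined annual = $16,864.68
Per month = $16,864.68 ÷ 12 = $1,405.39
Shortage spread = $529.92 ÷ 12 = $44.16/mo
Adjusted monthly = $1,405.39 + $44.16 = $1,449.55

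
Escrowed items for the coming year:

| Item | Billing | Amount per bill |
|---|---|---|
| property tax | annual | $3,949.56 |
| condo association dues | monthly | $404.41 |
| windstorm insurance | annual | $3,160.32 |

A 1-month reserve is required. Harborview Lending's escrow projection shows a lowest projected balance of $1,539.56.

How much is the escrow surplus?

$542.66

Property tax — $3,949.56
Condo association dues — $404.41 × 12 = $4,852.92
Windstorm insurance — $3,160.32
Total per year = $3,949.56 + $4,852.92 + $3,160.32 = $11,962.80
Monthly escrow = $11,962.80 / 12 = $996.90
Cushion = 1 × $996.90 = $996.90
Excess over cushion: $1,539.56 − $996.90 = $542.66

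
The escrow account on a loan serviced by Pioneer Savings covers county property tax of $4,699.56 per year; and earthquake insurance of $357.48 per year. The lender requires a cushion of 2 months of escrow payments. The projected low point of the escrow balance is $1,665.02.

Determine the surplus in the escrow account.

County property tax: $4,699.56 per year
Earthquake insurance: $357.48 per year
Combined annual = $4,699.56 + $357.48 = $5,057.04
Base monthly escrow = $5,057.04 ÷ 12 = $421.42
Required reserve = 2 × $421.42 = $842.84
Surplus = $1,665.02 − $842.84 = $822.18

$822.18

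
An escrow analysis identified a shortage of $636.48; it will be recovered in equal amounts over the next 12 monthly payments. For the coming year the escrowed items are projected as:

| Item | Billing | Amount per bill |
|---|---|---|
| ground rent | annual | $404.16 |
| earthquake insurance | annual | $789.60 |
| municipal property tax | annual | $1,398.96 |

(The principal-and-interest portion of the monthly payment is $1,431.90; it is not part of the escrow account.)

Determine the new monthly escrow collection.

$269.10

Ground rent — $404.16 annually
Earthquake insurance — $789.60 annually
Municipal property tax — $1,398.96 annually
Combined annual = $404.16 + $789.60 + $1,398.96 = $2,592.72
Monthly = $2,592.72 ÷ 12 = $216.06
Shortage spread = $636.48 / 12 = $53.04/mo
New monthly escrow = $216.06 + $53.04 = $269.10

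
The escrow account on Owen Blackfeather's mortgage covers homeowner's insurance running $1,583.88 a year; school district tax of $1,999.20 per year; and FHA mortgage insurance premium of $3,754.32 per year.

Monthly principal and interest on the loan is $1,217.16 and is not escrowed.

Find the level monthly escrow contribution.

Homeowner's insurance: $1,583.88/yr
School district tax: $1,999.20/yr
FHA mortgage insurance premium: $3,754.32/yr
Annual escrow total = $1,583.88 + $1,999.20 + $3,754.32 = $7,337.40
Per month = $7,337.40 ÷ 12 = $611.45

$611.45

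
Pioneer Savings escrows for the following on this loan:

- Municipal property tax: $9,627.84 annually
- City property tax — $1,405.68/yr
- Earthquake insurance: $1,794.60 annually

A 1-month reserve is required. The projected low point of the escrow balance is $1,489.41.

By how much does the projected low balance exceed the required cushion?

$420.40

Municipal property tax — $9,627.84 annually
City property tax — $1,405.68 annually
Earthquake insurance — $1,794.60 annually
Total annual escrow = $12,828.12
Base monthly escrow = $12,828.12 / 12 = $1,069.01
Cushion = 1 × $1,069.01 = $1,069.01
Excess over cushion: $1,489.41 − $1,069.01 = $420.40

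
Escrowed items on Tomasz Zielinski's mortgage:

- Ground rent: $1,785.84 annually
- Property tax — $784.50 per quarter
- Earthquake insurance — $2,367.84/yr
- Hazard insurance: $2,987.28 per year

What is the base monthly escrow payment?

Ground rent — $1,785.84/yr
Property tax — $784.50 × 4 = $3,138.00/yr
Earthquake insurance — $2,367.84/yr
Hazard insurance — $2,987.28/yr
Yearly total = $10,278.96
Base monthly escrow = $10,278.96 / 12 = $856.58

$856.58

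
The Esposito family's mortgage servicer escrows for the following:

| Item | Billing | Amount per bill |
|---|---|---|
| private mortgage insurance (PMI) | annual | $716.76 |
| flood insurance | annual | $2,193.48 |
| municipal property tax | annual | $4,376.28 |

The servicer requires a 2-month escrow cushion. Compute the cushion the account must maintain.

$1,214.42

Private mortgage insurance (PMI): $716.76 annually
Flood insurance: $2,193.48 annually
Municipal property tax: $4,376.28 annually
Annual escrow total = $7,286.52
Monthly escrow = $7,286.52 / 12 = $607.21
Required cushion = 2 × $607.21 = $1,214.42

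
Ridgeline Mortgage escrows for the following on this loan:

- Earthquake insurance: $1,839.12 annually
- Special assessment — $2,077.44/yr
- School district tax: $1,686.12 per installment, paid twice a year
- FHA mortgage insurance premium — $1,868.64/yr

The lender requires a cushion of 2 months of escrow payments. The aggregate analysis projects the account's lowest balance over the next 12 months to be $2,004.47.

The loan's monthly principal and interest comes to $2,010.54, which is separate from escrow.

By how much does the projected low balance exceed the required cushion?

$478.23

Earthquake insurance = $1,839.12/yr
Special assessment = $2,077.44/yr
School district tax = $1,686.12 × 2 = $3,372.24/yr
FHA mortgage insurance premium = $1,868.64/yr
Combined annual = $1,839.12 + $2,077.44 + $3,372.24 + $1,868.64 = $9,157.44
Base monthly escrow = $9,157.44 ÷ 12 = $763.12
Required cushion = 2 × $763.12 = $1,526.24
Excess over cushion: $2,004.47 − $1,526.24 = $478.23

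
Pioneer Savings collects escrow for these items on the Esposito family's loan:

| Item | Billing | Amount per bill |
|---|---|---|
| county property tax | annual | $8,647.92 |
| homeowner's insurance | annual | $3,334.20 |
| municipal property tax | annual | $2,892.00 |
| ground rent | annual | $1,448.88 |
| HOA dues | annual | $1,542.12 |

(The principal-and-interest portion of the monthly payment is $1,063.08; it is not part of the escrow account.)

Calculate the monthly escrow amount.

$1,488.76

County property tax = $8,647.92 per year
Homeowner's insurance = $3,334.20 per year
Municipal property tax = $2,892.00 per year
Ground rent = $1,448.88 per year
HOA dues = $1,542.12 per year
Annual escrow total = $17,865.12
Monthly = $17,865.12 / 12 = $1,488.76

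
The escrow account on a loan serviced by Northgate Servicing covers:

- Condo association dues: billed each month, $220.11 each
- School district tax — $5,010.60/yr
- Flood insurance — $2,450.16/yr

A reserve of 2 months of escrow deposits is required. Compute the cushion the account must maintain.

Condo association dues = $220.11 × 12 = $2,641.32/yr
School district tax = $5,010.60/yr
Flood insurance = $2,450.16/yr
Combined annual = $10,102.08
Monthly escrow = $10,102.08 ÷ 12 = $841.84
Reserve = 2 × $841.84 = $1,683.68

$1,683.68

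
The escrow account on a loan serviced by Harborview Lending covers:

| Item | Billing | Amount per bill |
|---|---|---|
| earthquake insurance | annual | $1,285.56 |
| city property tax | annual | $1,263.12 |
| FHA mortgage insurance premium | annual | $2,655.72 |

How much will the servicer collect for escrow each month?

Earthquake insurance: $1,285.56 annually
City property tax: $1,263.12 annually
FHA mortgage insurance premium: $2,655.72 annually
Yearly total = $5,204.40
Monthly escrow = $5,204.40 ÷ 12 = $433.70

$433.70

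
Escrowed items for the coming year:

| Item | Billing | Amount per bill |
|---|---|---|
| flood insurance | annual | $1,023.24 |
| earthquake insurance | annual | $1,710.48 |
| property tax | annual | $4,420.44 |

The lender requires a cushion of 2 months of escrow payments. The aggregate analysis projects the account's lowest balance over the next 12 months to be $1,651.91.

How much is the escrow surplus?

Flood insurance — $1,023.24 annually
Earthquake insurance — $1,710.48 annually
Property tax — $4,420.44 annually
Total per year = $7,154.16
Monthly = $7,154.16 ÷ 12 = $596.18
Cushion = 2 × $596.18 = $1,192.36
Surplus = $1,651.91 − $1,192.36 = $459.55

$459.55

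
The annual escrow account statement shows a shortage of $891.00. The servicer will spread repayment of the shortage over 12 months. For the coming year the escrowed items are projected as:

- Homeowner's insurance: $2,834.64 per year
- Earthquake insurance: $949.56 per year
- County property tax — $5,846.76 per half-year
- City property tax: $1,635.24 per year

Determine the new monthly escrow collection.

Homeowner's insurance: $2,834.64 per year
Earthquake insurance: $949.56 per year
County property tax: $5,846.76 × 2 = $11,693.52 per year
City property tax: $1,635.24 per year
Yearly total = $2,834.64 + $949.56 + $11,693.52 + $1,635.24 = $17,112.96
Monthly = $17,112.96 / 12 = $1,426.08
Monthly shortage recovery: $891.00 ÷ 12 = $74.25
Adjusted monthly = $1,426.08 + $74.25 = $1,500.33

$1,500.33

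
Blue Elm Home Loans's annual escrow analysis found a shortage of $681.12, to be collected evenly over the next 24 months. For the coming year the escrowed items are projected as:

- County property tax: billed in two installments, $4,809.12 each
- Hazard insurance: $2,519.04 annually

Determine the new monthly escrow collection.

County property tax — $4,809.12 × 2 = $9,618.24/yr
Hazard insurance — $2,519.04/yr
Total per year = $9,618.24 + $2,519.04 = $12,137.28
Monthly = $12,137.28 / 12 = $1,011.44
Monthly shortage recovery: $681.12 / 24 = $28.38
Adjusted monthly = $1,011.44 + $28.38 = $1,039.82

$1,039.82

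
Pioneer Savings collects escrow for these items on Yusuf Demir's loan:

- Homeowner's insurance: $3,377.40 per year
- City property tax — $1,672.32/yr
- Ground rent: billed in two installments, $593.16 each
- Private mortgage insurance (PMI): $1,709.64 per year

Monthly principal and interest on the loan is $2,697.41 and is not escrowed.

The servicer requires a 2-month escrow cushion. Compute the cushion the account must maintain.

Homeowner's insurance: $3,377.40 per year
City property tax: $1,672.32 per year
Ground rent: $593.16 × 2 = $1,186.32 per year
Private mortgage insurance (PMI): $1,709.64 per year
Combined annual = $3,377.40 + $1,672.32 + $1,186.32 + $1,709.64 = $7,945.68
Monthly = $7,945.68 ÷ 12 = $662.14
Cushion = 2 × $662.14 = $1,324.28

$1,324.28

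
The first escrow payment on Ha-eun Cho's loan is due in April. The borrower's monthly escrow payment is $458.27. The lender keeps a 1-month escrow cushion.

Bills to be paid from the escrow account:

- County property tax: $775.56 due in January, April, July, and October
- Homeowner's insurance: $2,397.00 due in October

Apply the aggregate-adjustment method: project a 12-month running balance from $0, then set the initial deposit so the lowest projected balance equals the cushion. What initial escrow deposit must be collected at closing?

Cushion = 1 × $458.27 = $458.27
Trial balance (start $0, +$458.27 each month, − disbursements):
  Apr: +$458.27 − $775.56 → -$317.29
  May: +$458.27 → $140.98
  Jun: +$458.27 → $599.25
  Jul: +$458.27 − $775.56 → $281.96
  Aug: +$458.27 → $740.23
  Sep: +$458.27 → $1,198.50
  Oct: +$458.27 − $3,172.56 → -$1,515.79
  Nov: +$458.27 → -$1,057.52
  Dec: +$458.27 → -$599.25
  Jan: +$458.27 − $775.56 → -$916.54
  Feb: +$458.27 → -$458.27
  Mar: +$458.27 → $0.00
Lowest trial balance = -$1,515.79 (Oct)
Initial deposit = cushion − low point = $458.27 − (-$1,515.79) = $1,974.06

$1,974.06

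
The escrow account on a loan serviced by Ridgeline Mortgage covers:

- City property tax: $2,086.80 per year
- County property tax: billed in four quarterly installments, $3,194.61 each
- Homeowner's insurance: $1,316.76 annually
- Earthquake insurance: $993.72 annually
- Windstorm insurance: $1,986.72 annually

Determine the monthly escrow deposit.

City property tax — $2,086.80
County property tax — $3,194.61 × 4 = $12,778.44
Homeowner's insurance — $1,316.76
Earthquake insurance — $993.72
Windstorm insurance — $1,986.72
Annual escrow total = $19,162.44
Monthly = $19,162.44 ÷ 12 = $1,596.87

$1,596.87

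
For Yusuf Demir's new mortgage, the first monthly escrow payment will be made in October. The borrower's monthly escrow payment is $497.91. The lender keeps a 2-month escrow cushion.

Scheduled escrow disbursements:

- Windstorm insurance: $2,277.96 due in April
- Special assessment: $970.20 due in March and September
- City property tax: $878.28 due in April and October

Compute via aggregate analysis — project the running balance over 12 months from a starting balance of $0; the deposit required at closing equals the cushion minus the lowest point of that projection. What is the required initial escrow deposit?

Cushion = 2 × $497.91 = $995.82
Trial balance (start $0, +$497.91 each month, − disbursements):
  Oct: +$497.91 − $878.28 → -$380.37
  Nov: +$497.91 → $117.54
  Dec: +$497.91 → $615.45
  Jan: +$497.91 → $1,113.36
  Feb: +$497.91 → $1,611.27
  Mar: +$497.91 − $970.20 → $1,138.98
  Apr: +$497.91 − $3,156.24 → -$1,519.35
  May: +$497.91 → -$1,021.44
  Jun: +$497.91 → -$523.53
  Jul: +$497.91 → -$25.62
  Aug: +$497.91 → $472.29
  Sep: +$497.91 − $970.20 → $0.00
Lowest trial balance = -$1,519.35 (Apr)
Initial deposit = cushion − low point = $995.82 − (-$1,519.35) = $2,515.17

$2,515.17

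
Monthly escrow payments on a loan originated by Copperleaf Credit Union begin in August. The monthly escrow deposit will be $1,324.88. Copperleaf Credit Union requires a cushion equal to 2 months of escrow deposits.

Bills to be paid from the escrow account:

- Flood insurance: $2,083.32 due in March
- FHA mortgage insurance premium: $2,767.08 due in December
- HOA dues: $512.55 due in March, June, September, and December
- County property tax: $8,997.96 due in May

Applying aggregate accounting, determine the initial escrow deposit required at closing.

$4,786.97

Cushion = 2 × $1,324.88 = $2,649.76
Trial balance (start $0, +$1,324.88 each month, − disbursements):
  Aug: +$1,324.88 → $1,324.88
  Sep: +$1,324.88 − $512.55 → $2,137.21
  Oct: +$1,324.88 → $3,462.09
  Nov: +$1,324.88 → $4,786.97
  Dec: +$1,324.88 − $3,279.63 → $2,832.22
  Jan: +$1,324.88 → $4,157.10
  Feb: +$1,324.88 → $5,481.98
  Mar: +$1,324.88 − $2,595.87 → $4,210.99
  Apr: +$1,324.88 → $5,535.87
  May: +$1,324.88 − $8,997.96 → -$2,137.21
  Jun: +$1,324.88 − $512.55 → -$1,324.88
  Jul: +$1,324.88 → $0.00
Lowest trial balance = -$2,137.21 (May)
Initial deposit = cushion − low point = $2,649.76 − (-$2,137.21) = $4,786.97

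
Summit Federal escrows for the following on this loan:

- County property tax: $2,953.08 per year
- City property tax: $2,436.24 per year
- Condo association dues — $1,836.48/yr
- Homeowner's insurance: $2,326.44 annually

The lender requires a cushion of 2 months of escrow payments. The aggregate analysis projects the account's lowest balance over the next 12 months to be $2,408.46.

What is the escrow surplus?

County property tax = $2,953.08 per year
City property tax = $2,436.24 per year
Condo association dues = $1,836.48 per year
Homeowner's insurance = $2,326.44 per year
Annual escrow total = $2,953.08 + $2,436.24 + $1,836.48 + $2,326.44 = $9,552.24
Per month = $9,552.24 ÷ 12 = $796.02
Required reserve = 2 × $796.02 = $1,592.04
Excess over cushion: $2,408.46 − $1,592.04 = $816.42

$816.42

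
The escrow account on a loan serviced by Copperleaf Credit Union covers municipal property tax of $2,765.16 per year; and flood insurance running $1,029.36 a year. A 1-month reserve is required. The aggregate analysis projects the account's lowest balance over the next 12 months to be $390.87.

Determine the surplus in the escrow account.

Municipal property tax — $2,765.16 per year
Flood insurance — $1,029.36 per year
Yearly total = $3,794.52
Per month = $3,794.52 / 12 = $316.21
Required cushion = 1 × $316.21 = $316.21
Excess over cushion: $390.87 − $316.21 = $74.66

$74.66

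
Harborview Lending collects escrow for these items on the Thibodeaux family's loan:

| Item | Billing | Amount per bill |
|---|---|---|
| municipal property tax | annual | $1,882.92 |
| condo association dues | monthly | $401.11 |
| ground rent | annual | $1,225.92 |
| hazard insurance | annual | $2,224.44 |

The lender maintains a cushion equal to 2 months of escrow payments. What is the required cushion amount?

Municipal property tax: $1,882.92
Condo association dues: $401.11 × 12 = $4,813.32
Ground rent: $1,225.92
Hazard insurance: $2,224.44
Yearly total = $10,146.60
Base monthly escrow = $10,146.60 / 12 = $845.55
Reserve = 2 × $845.55 = $1,691.10

$1,691.10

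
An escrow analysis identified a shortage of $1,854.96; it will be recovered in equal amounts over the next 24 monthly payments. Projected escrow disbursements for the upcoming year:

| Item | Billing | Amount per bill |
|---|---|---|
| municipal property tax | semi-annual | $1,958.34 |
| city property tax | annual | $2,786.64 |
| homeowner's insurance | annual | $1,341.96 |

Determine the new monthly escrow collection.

Municipal property tax = $1,958.34 × 2 = $3,916.68 per year
City property tax = $2,786.64 per year
Homeowner's insurance = $1,341.96 per year
Combined annual = $3,916.68 + $2,786.64 + $1,341.96 = $8,045.28
Per month = $8,045.28 ÷ 12 = $670.44
Monthly shortage recovery: $1,854.96 / 24 = $77.29
Adjusted monthly = $670.44 + $77.29 = $747.73

$747.73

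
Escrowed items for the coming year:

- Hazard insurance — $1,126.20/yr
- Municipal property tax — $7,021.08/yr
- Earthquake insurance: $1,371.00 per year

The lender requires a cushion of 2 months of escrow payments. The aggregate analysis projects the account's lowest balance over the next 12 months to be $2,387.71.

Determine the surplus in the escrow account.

Hazard insurance — $1,126.20
Municipal property tax — $7,021.08
Earthquake insurance — $1,371.00
Combined annual = $1,126.20 + $7,021.08 + $1,371.00 = $9,518.28
Monthly = $9,518.28 ÷ 12 = $793.19
Required reserve = 2 × $793.19 = $1,586.38
Excess over cushion: $2,387.71 − $1,586.38 = $801.33

$801.33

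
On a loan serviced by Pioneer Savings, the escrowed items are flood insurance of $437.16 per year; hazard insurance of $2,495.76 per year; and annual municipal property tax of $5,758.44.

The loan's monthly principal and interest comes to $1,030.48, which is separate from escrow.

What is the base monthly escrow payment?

Flood insurance — $437.16 per year
Hazard insurance — $2,495.76 per year
Municipal property tax — $5,758.44 per year
Total per year = $8,691.36
Monthly = $8,691.36 ÷ 12 = $724.28

$724.28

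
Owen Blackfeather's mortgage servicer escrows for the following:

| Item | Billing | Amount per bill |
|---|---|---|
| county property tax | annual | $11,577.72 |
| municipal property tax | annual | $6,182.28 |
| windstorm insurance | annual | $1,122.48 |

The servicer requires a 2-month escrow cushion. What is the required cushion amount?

$3,147.08

County property tax — $11,577.72 annually
Municipal property tax — $6,182.28 annually
Windstorm insurance — $1,122.48 annually
Total per year = $11,577.72 + $6,182.28 + $1,122.48 = $18,882.48
Monthly escrow = $18,882.48 / 12 = $1,573.54
Required cushion = 2 × $1,573.54 = $3,147.08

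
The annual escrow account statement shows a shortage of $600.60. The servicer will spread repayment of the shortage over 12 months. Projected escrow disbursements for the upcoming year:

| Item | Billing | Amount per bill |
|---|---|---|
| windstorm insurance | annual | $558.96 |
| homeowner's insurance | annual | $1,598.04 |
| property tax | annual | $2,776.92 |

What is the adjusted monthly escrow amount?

Windstorm insurance: $558.96
Homeowner's insurance: $1,598.04
Property tax: $2,776.92
Total per year = $4,933.92
Monthly escrow = $4,933.92 ÷ 12 = $411.16
Monthly shortage recovery: $600.60 ÷ 12 = $50.05
Adjusted monthly = $411.16 + $50.05 = $461.21

$461.21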